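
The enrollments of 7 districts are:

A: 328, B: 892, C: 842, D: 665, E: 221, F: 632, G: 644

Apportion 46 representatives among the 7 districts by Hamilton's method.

A 4, B 10, C 9, D 7, E 2, F 7, G 7

The standard divisor is 4224/46 ≈ 91.826.
Standard quotas: A 3.572, B 9.714, C 9.170, D 7.242, E 2.407, F 6.883, G 7.013.
Lower quotas: A 3, B 9, C 9, D 7, E 2, F 6, G 7 (sum 43, leaving 3 seats).
Remainders in descending order: F 0.883, B 0.714, A 0.572, E 0.407, D 0.242, C 0.170, G 0.013.
The surplus seats go to F, B, A.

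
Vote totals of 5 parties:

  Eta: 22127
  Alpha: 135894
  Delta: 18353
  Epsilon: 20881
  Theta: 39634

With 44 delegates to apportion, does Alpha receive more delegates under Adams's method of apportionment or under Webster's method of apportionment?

Webster

Adams: Eta 4, Alpha 25, Delta 4, Epsilon 4, Theta 7.
Webster: Eta 4, Alpha 26, Delta 3, Epsilon 4, Theta 7.
Alpha gets 25 under Adams and 26 under Webster.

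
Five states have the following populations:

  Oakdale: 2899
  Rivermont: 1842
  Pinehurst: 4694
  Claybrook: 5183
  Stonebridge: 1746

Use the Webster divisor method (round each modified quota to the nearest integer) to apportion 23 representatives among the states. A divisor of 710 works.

With modified divisor 710: modified quotas Oakdale 4.083, Rivermont 2.594, Pinehurst 6.611, Claybrook 7.300, Stonebridge 2.459.
Rounding to the nearest integer: Oakdale 4, Rivermont 3, Pinehurst 7, Claybrook 7, Stonebridge 2 (total 23).

Oakdale: 4, Rivermont: 3, Pinehurst: 7, Claybrook: 7, Stonebridge: 2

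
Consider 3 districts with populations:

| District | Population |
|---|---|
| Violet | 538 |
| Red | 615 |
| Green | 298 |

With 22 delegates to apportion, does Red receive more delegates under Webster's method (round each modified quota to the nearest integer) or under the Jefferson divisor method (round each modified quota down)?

Jefferson

Webster: Violet 8, Red 9, Green 5.
Jefferson: Violet 8, Red 10, Green 4.
Red gets 9 under Webster and 10 under Jefferson.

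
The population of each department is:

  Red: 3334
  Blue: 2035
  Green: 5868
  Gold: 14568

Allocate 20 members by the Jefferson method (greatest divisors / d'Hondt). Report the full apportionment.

Standard divisor 25805/20 ≈ 1290.25; standard quotas: Red 2.584, Blue 1.577, Green 4.548, Gold 11.291.
Rounding down gives 2, 1, 4, 11 = 18 seats, so the divisor must be adjusted.
With modified divisor 1150: modified quotas Red 2.899, Blue 1.770, Green 5.103, Gold 12.668.
Rounding down: Red 2, Blue 1, Green 5, Gold 12 (total 20).

Red 2, Blue 1, Green 5, Gold 12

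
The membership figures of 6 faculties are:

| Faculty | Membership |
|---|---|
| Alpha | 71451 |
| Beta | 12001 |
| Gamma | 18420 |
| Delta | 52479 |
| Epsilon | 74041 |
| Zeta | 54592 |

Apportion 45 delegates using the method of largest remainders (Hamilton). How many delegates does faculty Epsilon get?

12

Standard divisor: 282984 ÷ 45 ≈ 6288.533.
Standard quotas: Alpha 11.3621, Beta 1.9084, Gamma 2.9291, Delta 8.3452, Epsilon 11.7740, Zeta 8.6812.
Lower quotas: Alpha 11, Beta 1, Gamma 2, Delta 8, Epsilon 11, Zeta 8 (sum 41, leaving 4 seats).
Remainders in descending order: Gamma 0.9291, Beta 0.9084, Epsilon 0.7740, Zeta 0.6812, Alpha 0.3621, Delta 0.3452.
The surplus seats go to Gamma, Beta, Epsilon, Zeta.
Epsilon receives 12.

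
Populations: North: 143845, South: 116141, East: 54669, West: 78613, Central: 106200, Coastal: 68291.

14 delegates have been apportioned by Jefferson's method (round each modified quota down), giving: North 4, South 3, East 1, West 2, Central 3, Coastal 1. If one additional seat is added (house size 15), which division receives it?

Coastal

Priority for the next seat is population ÷ (current seats + 1).
Priorities: North 28769.000, South 29035.250, East 27334.500, West 26204.333, Central 26550.000, Coastal 34145.500.
Highest priority: Coastal.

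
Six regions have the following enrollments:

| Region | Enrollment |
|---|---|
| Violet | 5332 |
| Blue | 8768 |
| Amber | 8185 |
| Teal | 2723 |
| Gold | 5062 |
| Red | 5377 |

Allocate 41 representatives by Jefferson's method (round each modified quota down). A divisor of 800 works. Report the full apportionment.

Violet 6, Blue 10, Amber 10, Teal 3, Gold 6, Red 6

With modified divisor 800: modified quotas Violet 6.665, Blue 10.960, Amber 10.231, Teal 3.404, Gold 6.327, Red 6.721.
Rounding down: Violet 6, Blue 10, Amber 10, Teal 3, Gold 6, Red 6 (total 41).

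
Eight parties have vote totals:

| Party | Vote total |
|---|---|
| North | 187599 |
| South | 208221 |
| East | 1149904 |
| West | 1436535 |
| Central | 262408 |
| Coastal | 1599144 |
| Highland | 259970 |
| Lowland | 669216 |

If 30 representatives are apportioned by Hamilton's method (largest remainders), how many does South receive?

Standard divisor: 5772997 ÷ 30 ≈ 192433.233.
Standard quotas: North 0.9749, South 1.0820, East 5.9756, West 7.4651, Central 1.3636, Coastal 8.3101, Highland 1.3510, Lowland 3.4777.
Lower quotas: North 0, South 1, East 5, West 7, Central 1, Coastal 8, Highland 1, Lowland 3 (sum 26, leaving 4 seats).
Remainders in descending order: East 0.9756, North 0.9749, Lowland 0.4777, West 0.4651, Central 0.3636, Highland 0.3510, Coastal 0.3101, South 0.0820.
Largest remainders: East, North, Lowland, West receive the extra seats.
South receives 1.

1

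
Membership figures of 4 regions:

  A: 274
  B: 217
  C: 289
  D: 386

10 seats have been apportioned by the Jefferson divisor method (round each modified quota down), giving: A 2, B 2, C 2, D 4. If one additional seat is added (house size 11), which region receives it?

Priority for the next seat is population ÷ (current seats + 1).
Priorities: A 91.333, B 72.333, C 96.333, D 77.200.
Highest priority: C.

C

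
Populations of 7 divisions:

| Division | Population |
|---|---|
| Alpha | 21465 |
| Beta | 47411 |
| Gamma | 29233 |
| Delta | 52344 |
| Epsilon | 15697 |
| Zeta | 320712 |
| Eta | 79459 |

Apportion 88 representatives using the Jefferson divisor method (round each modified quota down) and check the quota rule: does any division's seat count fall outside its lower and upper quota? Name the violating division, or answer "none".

Standard quotas: Alpha 3.335, Beta 7.367, Gamma 4.542, Delta 8.134, Epsilon 2.439, Zeta 49.835, Eta 12.347.
Jefferson allocation: Alpha 3, Beta 7, Gamma 4, Delta 8, Epsilon 2, Zeta 52, Eta 12.
Zeta has quota 49.835 (lower 49, upper 50) but receives 52 — outside the quota interval.

Zeta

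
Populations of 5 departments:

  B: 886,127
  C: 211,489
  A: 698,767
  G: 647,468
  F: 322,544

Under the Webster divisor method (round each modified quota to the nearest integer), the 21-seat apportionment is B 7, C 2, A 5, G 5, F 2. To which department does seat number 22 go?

Priority for the next seat is population ÷ (current seats + 0.5).
Priorities: B 118150.267, C 84595.600, A 127048.545, G 117721.455, F 129017.600.
Highest priority: F.

F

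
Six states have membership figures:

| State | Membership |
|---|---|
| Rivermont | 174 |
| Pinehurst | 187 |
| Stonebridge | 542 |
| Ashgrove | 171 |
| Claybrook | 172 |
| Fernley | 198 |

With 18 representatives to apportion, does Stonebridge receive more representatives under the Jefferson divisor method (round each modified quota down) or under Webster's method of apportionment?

Jefferson

Jefferson: Rivermont 2, Pinehurst 2, Stonebridge 8, Ashgrove 2, Claybrook 2, Fernley 2.
Webster: Rivermont 2, Pinehurst 2, Stonebridge 7, Ashgrove 2, Claybrook 2, Fernley 3.
Stonebridge gets 8 under Jefferson and 7 under Webster.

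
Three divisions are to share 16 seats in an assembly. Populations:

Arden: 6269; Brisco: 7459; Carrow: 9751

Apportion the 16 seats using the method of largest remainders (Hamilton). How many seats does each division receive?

Arden 4, Brisco 5, Carrow 7

Standard divisor: 23479 ÷ 16 ≈ 1467.438.
Standard quotas: Arden 4.2721, Brisco 5.0830, Carrow 6.6449.
Lower quotas: Arden 4, Brisco 5, Carrow 6 (sum 15, leaving 1 seat).
Remainders in descending order: Carrow 0.6449, Arden 0.2721, Brisco 0.0830.
The surplus seat goes to Carrow.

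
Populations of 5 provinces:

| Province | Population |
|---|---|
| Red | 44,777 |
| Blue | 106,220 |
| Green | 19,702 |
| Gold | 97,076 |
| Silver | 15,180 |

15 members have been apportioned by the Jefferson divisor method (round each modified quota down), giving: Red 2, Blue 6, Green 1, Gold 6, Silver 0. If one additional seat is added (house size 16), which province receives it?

Priority for the next seat is population ÷ (current seats + 1).
Priorities: Red 14925.667, Blue 15174.286, Green 9851.000, Gold 13868.000, Silver 15180.000.
Highest priority: Silver.

Silver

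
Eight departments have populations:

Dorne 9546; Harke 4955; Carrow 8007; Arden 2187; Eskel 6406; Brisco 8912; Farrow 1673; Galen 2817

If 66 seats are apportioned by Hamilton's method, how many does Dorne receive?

The standard divisor is 44503/66 ≈ 674.288.
Standard quotas: Dorne 14.1572, Harke 7.3485, Carrow 11.8748, Arden 3.2434, Eskel 9.5004, Brisco 13.2169, Farrow 2.4811, Galen 4.1777.
Lower quotas: Dorne 14, Harke 7, Carrow 11, Arden 3, Eskel 9, Brisco 13, Farrow 2, Galen 4 (sum 63, leaving 3 seats).
Remainders in descending order: Carrow 0.8748, Eskel 0.5004, Farrow 0.4811, Harke 0.3485, Arden 0.2434, Brisco 0.2169, Galen 0.1777, Dorne 0.1572.
The surplus seats go to Carrow, Eskel, Farrow.
Dorne receives 14.

14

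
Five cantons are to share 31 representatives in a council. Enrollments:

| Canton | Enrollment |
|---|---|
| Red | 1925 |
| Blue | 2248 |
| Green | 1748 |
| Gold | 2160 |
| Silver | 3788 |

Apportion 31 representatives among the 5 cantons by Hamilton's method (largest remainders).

Total 11869; standard divisor 11869/31 ≈ 382.871.
Standard quotas: Red 5.028, Blue 5.871, Green 4.566, Gold 5.642, Silver 9.894.
Lower quotas: Red 5, Blue 5, Green 4, Gold 5, Silver 9 (sum 28, leaving 3 seats).
Remainders in descending order: Silver 0.894, Blue 0.871, Gold 0.642, Green 0.566, Red 0.028.
The surplus seats go to Silver, Blue, Gold.

Red=5; Blue=6; Green=4; Gold=6; Silver=10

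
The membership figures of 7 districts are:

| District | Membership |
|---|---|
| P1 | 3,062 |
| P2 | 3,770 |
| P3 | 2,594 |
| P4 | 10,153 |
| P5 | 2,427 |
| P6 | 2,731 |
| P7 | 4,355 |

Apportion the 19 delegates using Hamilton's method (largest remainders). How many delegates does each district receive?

P1: 2, P2: 2, P3: 2, P4: 7, P5: 1, P6: 2, P7: 3

The standard divisor is 29092/19 ≈ 1531.158.
Standard quotas: P1 1.9998, P2 2.4622, P3 1.6941, P4 6.6309, P5 1.5851, P6 1.7836, P7 2.8443.
Lower quotas: P1 1, P2 2, P3 1, P4 6, P5 1, P6 1, P7 2 (sum 14, leaving 5 seats).
Remainders in descending order: P1 0.9998, P7 0.8443, P6 0.7836, P3 0.6941, P4 0.6309, P5 0.5851, P2 0.4622.
The surplus seats go to P1, P7, P6, P3, P4.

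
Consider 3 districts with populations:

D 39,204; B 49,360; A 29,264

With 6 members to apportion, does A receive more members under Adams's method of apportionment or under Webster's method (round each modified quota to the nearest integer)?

Adams

Adams: D 2, B 2, A 2.
Webster: D 2, B 3, A 1.
A gets 2 under Adams and 1 under Webster.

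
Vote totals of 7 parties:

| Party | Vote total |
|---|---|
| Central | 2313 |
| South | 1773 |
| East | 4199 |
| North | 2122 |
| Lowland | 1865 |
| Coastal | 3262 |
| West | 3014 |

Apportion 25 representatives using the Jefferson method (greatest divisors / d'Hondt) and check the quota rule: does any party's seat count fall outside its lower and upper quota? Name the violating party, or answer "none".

Standard quotas: Central 3.118, South 2.390, East 5.660, North 2.860, Lowland 2.514, Coastal 4.397, West 4.062.
Jefferson allocation: Central 3, South 2, East 6, North 3, Lowland 2, Coastal 5, West 4.
Every allocation lies between the lower and upper quota.

none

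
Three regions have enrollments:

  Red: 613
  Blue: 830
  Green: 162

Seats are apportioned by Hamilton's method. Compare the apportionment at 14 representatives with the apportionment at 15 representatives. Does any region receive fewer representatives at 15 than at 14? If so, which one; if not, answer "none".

Green

At 14 seats: Red 5, Blue 7, Green 2.
At 15 seats: Red 6, Blue 8, Green 1.
Green drops from 2 to 1.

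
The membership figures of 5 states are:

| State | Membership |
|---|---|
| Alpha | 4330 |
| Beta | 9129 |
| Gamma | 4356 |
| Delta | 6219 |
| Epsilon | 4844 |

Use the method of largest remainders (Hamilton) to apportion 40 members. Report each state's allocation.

The standard divisor is 28878/40 ≈ 721.95.
Standard quotas: Alpha 5.9976, Beta 12.6449, Gamma 6.0337, Delta 8.6142, Epsilon 6.7096.
Lower quotas: Alpha 5, Beta 12, Gamma 6, Delta 8, Epsilon 6 (sum 37, leaving 3 seats).
Remainders in descending order: Alpha 0.9976, Epsilon 0.7096, Beta 0.6449, Delta 0.6142, Gamma 0.0337.
Largest remainders: Alpha, Epsilon, Beta receive the extra seats.

Alpha: 6; Beta: 13; Gamma: 6; Delta: 8; Epsilon: 7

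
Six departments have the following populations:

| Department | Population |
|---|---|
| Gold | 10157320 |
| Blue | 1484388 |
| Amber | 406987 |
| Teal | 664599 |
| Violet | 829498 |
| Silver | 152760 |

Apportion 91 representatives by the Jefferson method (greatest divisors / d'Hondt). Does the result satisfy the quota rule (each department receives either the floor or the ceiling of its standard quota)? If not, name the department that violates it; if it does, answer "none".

Gold

Standard quotas: Gold 67.490, Blue 9.863, Amber 2.704, Teal 4.416, Violet 5.512, Silver 1.015.
Jefferson allocation: Gold 69, Blue 10, Amber 2, Teal 4, Violet 5, Silver 1.
Gold has quota 67.490 (lower 67, upper 68) but receives 69 — outside the quota interval.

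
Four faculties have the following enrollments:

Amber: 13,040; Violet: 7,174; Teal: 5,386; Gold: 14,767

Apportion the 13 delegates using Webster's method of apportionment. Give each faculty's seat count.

Standard divisor 40367/13 ≈ 3105.154; standard quotas: Amber 4.199, Violet 2.310, Teal 1.735, Gold 4.756.
Rounding to the nearest integer gives Amber 4, Violet 2, Teal 2, Gold 5 — total 13, matching the house size, so no adjustment is needed.

Amber: 4, Violet: 2, Teal: 2, Gold: 5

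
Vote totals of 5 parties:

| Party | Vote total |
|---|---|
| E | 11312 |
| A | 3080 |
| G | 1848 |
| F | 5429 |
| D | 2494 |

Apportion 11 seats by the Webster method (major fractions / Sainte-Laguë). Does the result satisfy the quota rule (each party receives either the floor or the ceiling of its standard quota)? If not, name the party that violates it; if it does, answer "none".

Standard quotas: E 5.150, A 1.402, G 0.841, F 2.472, D 1.135.
Webster allocation: E 5, A 1, G 1, F 3, D 1.
Every allocation lies between the lower and upper quota.

none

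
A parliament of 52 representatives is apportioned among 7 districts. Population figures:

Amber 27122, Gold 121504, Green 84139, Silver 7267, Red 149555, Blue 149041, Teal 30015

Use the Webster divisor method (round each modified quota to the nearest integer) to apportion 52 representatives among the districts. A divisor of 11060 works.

With modified divisor 11060: modified quotas Amber 2.452, Gold 10.986, Green 7.608, Silver 0.657, Red 13.522, Blue 13.476, Teal 2.714.
Rounding to the nearest integer: Amber 2, Gold 11, Green 8, Silver 1, Red 14, Blue 13, Teal 3 (total 52).

Amber 2; Gold 11; Green 8; Silver 1; Red 14; Blue 13; Teal 3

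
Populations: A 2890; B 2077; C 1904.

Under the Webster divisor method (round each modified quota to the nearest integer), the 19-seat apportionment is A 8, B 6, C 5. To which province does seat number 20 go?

Priority for the next seat is population ÷ (current seats + 0.5).
Priorities: A 340.000, B 319.538, C 346.182.
Highest priority: C.

C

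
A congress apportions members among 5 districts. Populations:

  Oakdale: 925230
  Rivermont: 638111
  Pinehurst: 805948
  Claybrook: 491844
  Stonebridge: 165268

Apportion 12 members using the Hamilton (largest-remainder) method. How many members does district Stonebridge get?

1

The standard divisor is 3026401/12 ≈ 252200.083.
Standard quotas: Oakdale 3.6686, Rivermont 2.5302, Pinehurst 3.1957, Claybrook 1.9502, Stonebridge 0.6553.
Lower quotas: Oakdale 3, Rivermont 2, Pinehurst 3, Claybrook 1, Stonebridge 0 (sum 9, leaving 3 seats).
Remainders in descending order: Claybrook 0.9502, Oakdale 0.6686, Stonebridge 0.6553, Rivermont 0.5302, Pinehurst 0.1957.
The surplus seats go to Claybrook, Oakdale, Stonebridge.
Stonebridge receives 1.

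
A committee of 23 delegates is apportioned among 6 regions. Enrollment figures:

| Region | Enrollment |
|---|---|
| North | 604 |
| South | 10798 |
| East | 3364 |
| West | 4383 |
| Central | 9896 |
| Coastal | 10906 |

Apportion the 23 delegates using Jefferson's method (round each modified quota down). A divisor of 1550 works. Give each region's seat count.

North 0; South 6; East 2; West 2; Central 6; Coastal 7

With modified divisor 1550: modified quotas North 0.390, South 6.966, East 2.170, West 2.828, Central 6.385, Coastal 7.036.
Rounding down: North 0, South 6, East 2, West 2, Central 6, Coastal 7 (total 23).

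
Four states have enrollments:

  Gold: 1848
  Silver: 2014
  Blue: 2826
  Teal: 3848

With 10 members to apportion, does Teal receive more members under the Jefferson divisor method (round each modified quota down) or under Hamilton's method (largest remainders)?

Jefferson: Gold 1, Silver 2, Blue 3, Teal 4.
Hamilton: Gold 2, Silver 2, Blue 3, Teal 3.
Teal gets 4 under Jefferson and 3 under Hamilton.

Jefferson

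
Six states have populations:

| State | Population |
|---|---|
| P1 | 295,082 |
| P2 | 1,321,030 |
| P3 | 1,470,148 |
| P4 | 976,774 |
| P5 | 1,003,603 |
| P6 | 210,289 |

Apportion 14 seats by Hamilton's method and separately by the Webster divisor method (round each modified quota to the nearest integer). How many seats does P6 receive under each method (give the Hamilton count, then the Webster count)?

0 and 1

Hamilton: P1 1, P2 3, P3 4, P4 3, P5 3, P6 0.
Webster: P1 1, P2 3, P3 4, P4 2, P5 3, P6 1.
P6 gets 0 under Hamilton and 1 under Webster.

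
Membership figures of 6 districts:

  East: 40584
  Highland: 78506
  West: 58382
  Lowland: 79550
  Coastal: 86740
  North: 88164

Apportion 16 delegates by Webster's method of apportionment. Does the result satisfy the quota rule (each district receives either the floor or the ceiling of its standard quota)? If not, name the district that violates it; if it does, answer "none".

Standard quotas: East 1.503, Highland 2.908, West 2.163, Lowland 2.947, Coastal 3.213, North 3.266.
Webster allocation: East 2, Highland 3, West 2, Lowland 3, Coastal 3, North 3.
Every allocation lies between the lower and upper quota.

none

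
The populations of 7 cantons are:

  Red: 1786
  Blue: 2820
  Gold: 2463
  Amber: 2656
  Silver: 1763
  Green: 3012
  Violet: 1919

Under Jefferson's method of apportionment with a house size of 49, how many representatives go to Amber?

8

Standard divisor 16419/49 ≈ 335.082; standard quotas: Red 5.330, Blue 8.416, Gold 7.350, Amber 7.926, Silver 5.261, Green 8.989, Violet 5.727.
Rounding down gives 5, 8, 7, 7, 5, 8, 5 = 45 seats, so the divisor must be adjusted.
With modified divisor 310: modified quotas Red 5.761, Blue 9.097, Gold 7.945, Amber 8.568, Silver 5.687, Green 9.716, Violet 6.190.
Rounding down: Red 5, Blue 9, Gold 7, Amber 8, Silver 5, Green 9, Violet 6 (total 49).
Amber receives 8.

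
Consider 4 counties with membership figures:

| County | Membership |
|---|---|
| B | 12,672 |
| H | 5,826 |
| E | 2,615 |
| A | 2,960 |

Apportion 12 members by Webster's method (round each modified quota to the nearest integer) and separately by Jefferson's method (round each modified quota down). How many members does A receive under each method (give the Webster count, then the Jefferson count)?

2 and 1

Webster: B 6, H 3, E 1, A 2.
Jefferson: B 7, H 3, E 1, A 1.
A gets 2 under Webster and 1 under Jefferson.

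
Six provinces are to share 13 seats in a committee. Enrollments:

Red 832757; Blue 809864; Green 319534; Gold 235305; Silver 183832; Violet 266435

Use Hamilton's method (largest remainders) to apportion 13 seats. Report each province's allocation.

The standard divisor is 2647727/13 ≈ 203671.308.
Standard quotas: Red 4.0887, Blue 3.9763, Green 1.5689, Gold 1.1553, Silver 0.9026, Violet 1.3082.
Lower quotas: Red 4, Blue 3, Green 1, Gold 1, Silver 0, Violet 1 (sum 10, leaving 3 seats).
Remainders in descending order: Blue 0.9763, Silver 0.9026, Green 0.5689, Violet 0.3082, Gold 0.1553, Red 0.0887.
The surplus seats go to Blue, Silver, Green.

Red=4, Blue=4, Green=2, Gold=1, Silver=1, Violet=1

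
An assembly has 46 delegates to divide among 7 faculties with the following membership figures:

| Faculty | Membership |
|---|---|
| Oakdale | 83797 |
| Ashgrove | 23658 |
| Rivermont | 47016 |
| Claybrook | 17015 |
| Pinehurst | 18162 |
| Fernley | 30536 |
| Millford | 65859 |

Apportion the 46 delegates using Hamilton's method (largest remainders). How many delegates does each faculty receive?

The standard divisor is 286043/46 ≈ 6218.326.
Standard quotas: Oakdale 13.4758, Ashgrove 3.8046, Rivermont 7.5609, Claybrook 2.7363, Pinehurst 2.9207, Fernley 4.9106, Millford 10.5911.
Lower quotas: Oakdale 13, Ashgrove 3, Rivermont 7, Claybrook 2, Pinehurst 2, Fernley 4, Millford 10 (sum 41, leaving 5 seats).
Remainders in descending order: Pinehurst 0.9207, Fernley 0.9106, Ashgrove 0.8046, Claybrook 0.7363, Millford 0.5911, Rivermont 0.5609, Oakdale 0.4758.
Largest remainders: Pinehurst, Fernley, Ashgrove, Claybrook, Millford receive the extra seats.

Oakdale: 13, Ashgrove: 4, Rivermont: 7, Claybrook: 3, Pinehurst: 3, Fernley: 5, Millford: 11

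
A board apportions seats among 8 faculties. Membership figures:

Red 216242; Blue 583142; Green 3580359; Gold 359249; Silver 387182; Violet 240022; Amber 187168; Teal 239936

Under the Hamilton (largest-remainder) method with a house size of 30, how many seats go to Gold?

2

Total 5793300; standard divisor 5793300/30 = 193110.
Standard quotas: Red 1.1198, Blue 3.0197, Green 18.5405, Gold 1.8603, Silver 2.0050, Violet 1.2429, Amber 0.9692, Teal 1.2425.
Lower quotas: Red 1, Blue 3, Green 18, Gold 1, Silver 2, Violet 1, Amber 0, Teal 1 (sum 27, leaving 3 seats).
Remainders in descending order: Amber 0.9692, Gold 0.8603, Green 0.5405, Violet 0.2429, Teal 0.2425, Red 0.1198, Blue 0.0197, Silver 0.0050.
The surplus seats go to Amber, Gold, Green.
Gold receives 2.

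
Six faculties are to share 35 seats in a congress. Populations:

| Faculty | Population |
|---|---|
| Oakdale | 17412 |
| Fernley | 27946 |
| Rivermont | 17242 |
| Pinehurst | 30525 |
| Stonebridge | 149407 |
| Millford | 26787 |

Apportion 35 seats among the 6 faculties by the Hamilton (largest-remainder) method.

Oakdale 2, Fernley 4, Rivermont 2, Pinehurst 4, Stonebridge 19, Millford 4

Standard divisor: 269319 ÷ 35 ≈ 7694.829.
Standard quotas: Oakdale 2.2628, Fernley 3.6318, Rivermont 2.2407, Pinehurst 3.9669, Stonebridge 19.4165, Millford 3.4812.
Lower quotas: Oakdale 2, Fernley 3, Rivermont 2, Pinehurst 3, Stonebridge 19, Millford 3 (sum 32, leaving 3 seats).
Remainders in descending order: Pinehurst 0.9669, Fernley 0.6318, Millford 0.4812, Stonebridge 0.4165, Oakdale 0.2628, Rivermont 0.2407.
Largest remainders: Pinehurst, Fernley, Millford receive the extra seats.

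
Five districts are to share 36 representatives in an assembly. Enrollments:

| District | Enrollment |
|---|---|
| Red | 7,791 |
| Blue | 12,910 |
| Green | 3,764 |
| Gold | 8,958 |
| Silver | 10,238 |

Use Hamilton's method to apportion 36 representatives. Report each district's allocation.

Red 6; Blue 11; Green 3; Gold 7; Silver 9

Standard divisor: 43661 ÷ 36 ≈ 1212.806.
Standard quotas: Red 6.4239, Blue 10.6447, Green 3.1035, Gold 7.3862, Silver 8.4416.
Lower quotas: Red 6, Blue 10, Green 3, Gold 7, Silver 8 (sum 34, leaving 2 seats).
Remainders in descending order: Blue 0.6447, Silver 0.4416, Red 0.4239, Gold 0.3862, Green 0.1035.
The surplus seats go to Blue, Silver.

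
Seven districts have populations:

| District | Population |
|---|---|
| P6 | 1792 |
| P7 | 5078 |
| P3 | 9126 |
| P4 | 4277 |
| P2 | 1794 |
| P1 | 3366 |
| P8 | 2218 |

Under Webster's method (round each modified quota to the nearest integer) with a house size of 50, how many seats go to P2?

3

Standard divisor 27651/50 ≈ 553.02; standard quotas: P6 3.240, P7 9.182, P3 16.502, P4 7.734, P2 3.244, P1 6.087, P8 4.011.
Rounding to the nearest integer gives P6 3, P7 9, P3 17, P4 8, P2 3, P1 6, P8 4 — total 50, matching the house size, so no adjustment is needed.
P2 receives 3.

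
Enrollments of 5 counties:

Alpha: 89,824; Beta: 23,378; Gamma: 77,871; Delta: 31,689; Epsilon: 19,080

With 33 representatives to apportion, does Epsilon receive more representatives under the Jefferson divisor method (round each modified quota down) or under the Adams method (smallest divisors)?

Jefferson: Alpha 13, Beta 3, Gamma 11, Delta 4, Epsilon 2.
Adams: Alpha 12, Beta 3, Gamma 10, Delta 5, Epsilon 3.
Epsilon gets 2 under Jefferson and 3 under Adams.

Adams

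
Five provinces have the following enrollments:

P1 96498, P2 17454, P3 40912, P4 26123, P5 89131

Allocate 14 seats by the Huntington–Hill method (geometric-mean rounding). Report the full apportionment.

P1: 5, P2: 1, P3: 2, P4: 1, P5: 5

With divisor 19201: modified quotas P1 5.026, P2 0.909, P3 2.131, P4 1.361, P5 4.642.
Geometric-mean thresholds: P1 √(5·6)=5.477, P2 (min 1), P3 √(2·3)=2.449, P4 √(1·2)=1.414, P5 √(4·5)=4.472.
Each quota rounded against its threshold gives P1 5, P2 1, P3 2, P4 1, P5 5 (total 14).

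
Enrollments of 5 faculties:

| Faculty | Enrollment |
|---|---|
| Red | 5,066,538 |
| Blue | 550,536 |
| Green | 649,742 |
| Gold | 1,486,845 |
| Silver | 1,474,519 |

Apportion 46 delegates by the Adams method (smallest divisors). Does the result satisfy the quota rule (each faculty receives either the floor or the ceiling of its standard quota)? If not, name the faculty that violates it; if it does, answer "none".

Red

Standard quotas: Red 25.255, Blue 2.744, Green 3.239, Gold 7.412, Silver 7.350.
Adams allocation: Red 24, Blue 3, Green 4, Gold 8, Silver 7.
Red has quota 25.255 (lower 25, upper 26) but receives 24 — outside the quota interval.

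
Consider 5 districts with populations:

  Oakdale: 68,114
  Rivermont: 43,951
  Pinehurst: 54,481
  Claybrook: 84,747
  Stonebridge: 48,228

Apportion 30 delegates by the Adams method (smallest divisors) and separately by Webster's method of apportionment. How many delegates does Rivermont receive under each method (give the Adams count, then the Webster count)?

Adams: Oakdale 7, Rivermont 5, Pinehurst 5, Claybrook 8, Stonebridge 5.
Webster: Oakdale 7, Rivermont 4, Pinehurst 5, Claybrook 9, Stonebridge 5.
Rivermont gets 5 under Adams and 4 under Webster.

5 and 4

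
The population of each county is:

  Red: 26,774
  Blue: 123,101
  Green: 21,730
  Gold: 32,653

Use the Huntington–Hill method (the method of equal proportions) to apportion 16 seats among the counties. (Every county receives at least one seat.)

Red=2, Blue=9, Green=2, Gold=3

With divisor 13153: modified quotas Red 2.036, Blue 9.359, Green 1.652, Gold 2.483.
Geometric-mean thresholds: Red √(2·3)=2.449, Blue √(9·10)=9.487, Green √(1·2)=1.414, Gold √(2·3)=2.449.
Each quota rounded against its threshold gives Red 2, Blue 9, Green 2, Gold 3 (total 16).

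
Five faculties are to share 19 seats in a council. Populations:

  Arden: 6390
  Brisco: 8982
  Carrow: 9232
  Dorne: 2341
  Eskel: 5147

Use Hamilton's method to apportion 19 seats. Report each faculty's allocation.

Arden=4; Brisco=5; Carrow=6; Dorne=1; Eskel=3

Standard divisor: 32092 ÷ 19 ≈ 1689.053.
Standard quotas: Arden 3.7832, Brisco 5.3178, Carrow 5.4658, Dorne 1.3860, Eskel 3.0473.
Lower quotas: Arden 3, Brisco 5, Carrow 5, Dorne 1, Eskel 3 (sum 17, leaving 2 seats).
Remainders in descending order: Arden 0.7832, Carrow 0.4658, Dorne 0.3860, Brisco 0.3178, Eskel 0.0473.
The surplus seats go to Arden, Carrow.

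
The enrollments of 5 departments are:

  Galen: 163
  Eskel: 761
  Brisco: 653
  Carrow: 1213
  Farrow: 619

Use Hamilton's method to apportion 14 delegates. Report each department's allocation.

Total 3409; standard divisor 3409/14 ≈ 243.5.
Standard quotas: Galen 0.669, Eskel 3.125, Brisco 2.682, Carrow 4.982, Farrow 2.542.
Lower quotas: Galen 0, Eskel 3, Brisco 2, Carrow 4, Farrow 2 (sum 11, leaving 3 seats).
Remainders in descending order: Carrow 0.982, Brisco 0.682, Galen 0.669, Farrow 0.542, Eskel 0.125.
The surplus seats go to Carrow, Brisco, Galen.

Galen=1, Eskel=3, Brisco=3, Carrow=5, Farrow=2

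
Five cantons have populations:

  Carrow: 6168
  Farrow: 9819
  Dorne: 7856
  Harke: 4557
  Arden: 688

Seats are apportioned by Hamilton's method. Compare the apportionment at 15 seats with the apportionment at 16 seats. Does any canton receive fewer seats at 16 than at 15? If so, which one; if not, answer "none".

Arden

At 15 seats: Carrow 3, Farrow 5, Dorne 4, Harke 2, Arden 1.
At 16 seats: Carrow 3, Farrow 6, Dorne 4, Harke 3, Arden 0.
Arden drops from 1 to 0.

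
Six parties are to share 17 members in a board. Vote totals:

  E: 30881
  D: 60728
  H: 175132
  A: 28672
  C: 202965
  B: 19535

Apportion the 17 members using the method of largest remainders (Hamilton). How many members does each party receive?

E: 1, D: 2, H: 6, A: 1, C: 7, B: 0

The standard divisor is 517913/17 ≈ 30465.471.
Standard quotas: E 1.0136, D 1.9933, H 5.7485, A 0.9411, C 6.6621, B 0.6412.
Lower quotas: E 1, D 1, H 5, A 0, C 6, B 0 (sum 13, leaving 4 seats).
Remainders in descending order: D 0.9933, A 0.9411, H 0.7485, C 0.6621, B 0.6412, E 0.0136.
The surplus seats go to D, A, H, C.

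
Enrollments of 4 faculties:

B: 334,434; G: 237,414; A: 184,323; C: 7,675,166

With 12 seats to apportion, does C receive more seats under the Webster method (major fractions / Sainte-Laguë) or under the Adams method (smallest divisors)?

Webster

Webster: B 1, G 0, A 0, C 11.
Adams: B 1, G 1, A 1, C 9.
C gets 11 under Webster and 9 under Adams.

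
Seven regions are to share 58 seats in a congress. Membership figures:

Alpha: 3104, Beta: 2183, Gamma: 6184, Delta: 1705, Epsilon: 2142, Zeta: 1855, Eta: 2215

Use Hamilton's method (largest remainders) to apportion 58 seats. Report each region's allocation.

Alpha=9; Beta=7; Gamma=18; Delta=5; Epsilon=6; Zeta=6; Eta=7

Total 19388; standard divisor 19388/58 ≈ 334.276.
Standard quotas: Alpha 9.2857, Beta 6.5305, Gamma 18.4997, Delta 5.1006, Epsilon 6.4079, Zeta 5.5493, Eta 6.6263.
Lower quotas: Alpha 9, Beta 6, Gamma 18, Delta 5, Epsilon 6, Zeta 5, Eta 6 (sum 55, leaving 3 seats).
Remainders in descending order: Eta 0.6263, Zeta 0.5493, Beta 0.5305, Gamma 0.4997, Epsilon 0.4079, Alpha 0.2857, Delta 0.1006.
The surplus seats go to Eta, Zeta, Beta.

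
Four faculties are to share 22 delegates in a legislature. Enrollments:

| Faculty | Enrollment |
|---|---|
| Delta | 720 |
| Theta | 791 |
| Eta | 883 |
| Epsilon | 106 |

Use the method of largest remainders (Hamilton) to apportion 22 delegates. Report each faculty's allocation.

Total 2500; standard divisor 2500/22 ≈ 113.636.
Standard quotas: Delta 6.336, Theta 6.961, Eta 7.770, Epsilon 0.933.
Lower quotas: Delta 6, Theta 6, Eta 7, Epsilon 0 (sum 19, leaving 3 seats).
Remainders in descending order: Theta 0.961, Epsilon 0.933, Eta 0.770, Delta 0.336.
The surplus seats go to Theta, Epsilon, Eta.

Delta: 6, Theta: 7, Eta: 8, Epsilon: 1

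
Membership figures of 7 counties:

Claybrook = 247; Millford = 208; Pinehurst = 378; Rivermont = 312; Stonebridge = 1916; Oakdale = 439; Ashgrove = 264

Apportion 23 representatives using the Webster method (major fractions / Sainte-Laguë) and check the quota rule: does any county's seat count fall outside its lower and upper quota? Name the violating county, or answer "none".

Standard quotas: Claybrook 1.509, Millford 1.271, Pinehurst 2.310, Rivermont 1.906, Stonebridge 11.708, Oakdale 2.683, Ashgrove 1.613.
Webster allocation: Claybrook 1, Millford 1, Pinehurst 2, Rivermont 2, Stonebridge 12, Oakdale 3, Ashgrove 2.
Every allocation lies between the lower and upper quota.

none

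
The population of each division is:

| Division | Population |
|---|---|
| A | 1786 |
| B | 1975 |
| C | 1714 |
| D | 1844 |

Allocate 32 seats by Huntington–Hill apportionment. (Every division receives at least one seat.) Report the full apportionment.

A=8; B=9; C=7; D=8

With divisor 231: modified quotas A 7.732, B 8.550, C 7.420, D 7.983.
Geometric-mean thresholds: A √(7·8)=7.483, B √(8·9)=8.485, C √(7·8)=7.483, D √(7·8)=7.483.
Each quota rounded against its threshold gives A 8, B 9, C 7, D 8 (total 32).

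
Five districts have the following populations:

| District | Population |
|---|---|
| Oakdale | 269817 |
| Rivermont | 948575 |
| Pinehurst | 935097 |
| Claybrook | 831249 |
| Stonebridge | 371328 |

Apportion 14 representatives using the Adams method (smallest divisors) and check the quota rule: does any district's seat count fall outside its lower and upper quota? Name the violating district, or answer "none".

Standard quotas: Oakdale 1.126, Rivermont 3.957, Pinehurst 3.901, Claybrook 3.468, Stonebridge 1.549.
Adams allocation: Oakdale 1, Rivermont 4, Pinehurst 4, Claybrook 3, Stonebridge 2.
Every allocation lies between the lower and upper quota.

none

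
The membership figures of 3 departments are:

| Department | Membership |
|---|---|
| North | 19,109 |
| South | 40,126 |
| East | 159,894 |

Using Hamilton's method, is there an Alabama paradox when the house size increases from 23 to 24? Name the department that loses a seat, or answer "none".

none

At 23 seats: North 2, South 4, East 17.
At 24 seats: North 2, South 4, East 18.
No department's allocation decreased.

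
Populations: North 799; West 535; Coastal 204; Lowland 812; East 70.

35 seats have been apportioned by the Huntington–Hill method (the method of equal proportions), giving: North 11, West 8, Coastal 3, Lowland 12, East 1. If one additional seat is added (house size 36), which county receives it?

Priority for the next seat is population ÷ (√(s·(s+1))).
Priorities: North 69.544, West 63.050, Coastal 58.890, Lowland 65.012, East 49.497.
Highest priority: North.

North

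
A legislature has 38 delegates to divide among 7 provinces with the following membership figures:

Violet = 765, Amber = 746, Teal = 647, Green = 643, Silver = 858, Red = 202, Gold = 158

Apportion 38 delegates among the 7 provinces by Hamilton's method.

Violet 7; Amber 7; Teal 6; Green 6; Silver 8; Red 2; Gold 2

Total 4019; standard divisor 4019/38 ≈ 105.763.
Standard quotas: Violet 7.233, Amber 7.053, Teal 6.117, Green 6.080, Silver 8.112, Red 1.910, Gold 1.494.
Lower quotas: Violet 7, Amber 7, Teal 6, Green 6, Silver 8, Red 1, Gold 1 (sum 36, leaving 2 seats).
Remainders in descending order: Red 0.910, Gold 0.494, Violet 0.233, Teal 0.117, Silver 0.112, Green 0.080, Amber 0.053.
The surplus seats go to Red, Gold.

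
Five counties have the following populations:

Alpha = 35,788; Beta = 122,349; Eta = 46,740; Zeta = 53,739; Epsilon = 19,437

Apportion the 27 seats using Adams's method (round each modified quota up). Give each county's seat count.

Standard divisor 278053/27 ≈ 10298.259; standard quotas: Alpha 3.475, Beta 11.881, Eta 4.539, Zeta 5.218, Epsilon 1.887.
Rounding up gives 4, 12, 5, 6, 2 = 29 seats, so the divisor must be adjusted.
With modified divisor 11400: modified quotas Alpha 3.139, Beta 10.732, Eta 4.100, Zeta 4.714, Epsilon 1.705.
Rounding up: Alpha 4, Beta 11, Eta 5, Zeta 5, Epsilon 2 (total 27).

Alpha: 4, Beta: 11, Eta: 5, Zeta: 5, Epsilon: 2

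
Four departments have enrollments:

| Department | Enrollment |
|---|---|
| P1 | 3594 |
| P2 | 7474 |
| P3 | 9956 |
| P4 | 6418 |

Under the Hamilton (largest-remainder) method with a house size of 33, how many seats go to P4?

8

Total 27442; standard divisor 27442/33 ≈ 831.576.
Standard quotas: P1 4.3219, P2 8.9878, P3 11.9725, P4 7.7179.
Lower quotas: P1 4, P2 8, P3 11, P4 7 (sum 30, leaving 3 seats).
Remainders in descending order: P2 0.9878, P3 0.9725, P4 0.7179, P1 0.3219.
Largest remainders: P2, P3, P4 receive the extra seats.
P4 receives 8.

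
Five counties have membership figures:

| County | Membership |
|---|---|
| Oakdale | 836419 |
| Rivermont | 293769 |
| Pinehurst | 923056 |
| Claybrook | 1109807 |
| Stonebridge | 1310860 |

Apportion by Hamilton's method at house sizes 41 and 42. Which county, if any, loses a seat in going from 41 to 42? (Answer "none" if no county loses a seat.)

none

At 41 seats: Oakdale 8, Rivermont 3, Pinehurst 8, Claybrook 10, Stonebridge 12.
At 42 seats: Oakdale 8, Rivermont 3, Pinehurst 9, Claybrook 10, Stonebridge 12.
No county's allocation decreased.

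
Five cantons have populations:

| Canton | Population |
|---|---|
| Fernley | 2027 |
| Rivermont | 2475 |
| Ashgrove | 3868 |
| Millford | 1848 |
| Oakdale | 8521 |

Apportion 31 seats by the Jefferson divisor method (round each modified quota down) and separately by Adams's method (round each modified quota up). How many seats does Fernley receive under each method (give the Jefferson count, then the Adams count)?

Jefferson: Fernley 3, Rivermont 4, Ashgrove 6, Millford 3, Oakdale 15.
Adams: Fernley 4, Rivermont 4, Ashgrove 6, Millford 3, Oakdale 14.
Fernley gets 3 under Jefferson and 4 under Adams.

3 and 4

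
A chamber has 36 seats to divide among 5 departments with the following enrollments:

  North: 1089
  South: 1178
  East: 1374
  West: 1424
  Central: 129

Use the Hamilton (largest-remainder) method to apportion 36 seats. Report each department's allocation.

North 8; South 8; East 9; West 10; Central 1

Standard divisor: 5194 ÷ 36 ≈ 144.278.
Standard quotas: North 7.548, South 8.165, East 9.523, West 9.870, Central 0.894.
Lower quotas: North 7, South 8, East 9, West 9, Central 0 (sum 33, leaving 3 seats).
Remainders in descending order: Central 0.894, West 0.870, North 0.548, East 0.523, South 0.165.
Largest remainders: Central, West, North receive the extra seats.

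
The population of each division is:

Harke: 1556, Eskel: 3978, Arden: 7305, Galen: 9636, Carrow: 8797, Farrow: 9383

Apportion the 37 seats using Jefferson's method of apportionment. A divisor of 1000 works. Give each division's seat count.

With modified divisor 1000: modified quotas Harke 1.556, Eskel 3.978, Arden 7.305, Galen 9.636, Carrow 8.797, Farrow 9.383.
Rounding down: Harke 1, Eskel 3, Arden 7, Galen 9, Carrow 8, Farrow 9 (total 37).

Harke 1; Eskel 3; Arden 7; Galen 9; Carrow 8; Farrow 9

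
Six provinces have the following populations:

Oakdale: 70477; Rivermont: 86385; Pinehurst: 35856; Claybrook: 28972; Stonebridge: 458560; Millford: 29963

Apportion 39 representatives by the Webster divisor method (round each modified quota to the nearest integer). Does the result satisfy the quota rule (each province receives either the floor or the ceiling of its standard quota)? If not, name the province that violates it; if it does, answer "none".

Standard quotas: Oakdale 3.870, Rivermont 4.744, Pinehurst 1.969, Claybrook 1.591, Stonebridge 25.181, Millford 1.645.
Webster allocation: Oakdale 4, Rivermont 5, Pinehurst 2, Claybrook 2, Stonebridge 24, Millford 2.
Stonebridge has quota 25.181 (lower 25, upper 26) but receives 24 — outside the quota interval.

Stonebridge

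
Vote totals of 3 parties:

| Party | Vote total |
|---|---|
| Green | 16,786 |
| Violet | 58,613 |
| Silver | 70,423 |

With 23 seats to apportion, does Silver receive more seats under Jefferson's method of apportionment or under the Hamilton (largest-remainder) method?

Jefferson

Jefferson: Green 2, Violet 9, Silver 12.
Hamilton: Green 3, Violet 9, Silver 11.
Silver gets 12 under Jefferson and 11 under Hamilton.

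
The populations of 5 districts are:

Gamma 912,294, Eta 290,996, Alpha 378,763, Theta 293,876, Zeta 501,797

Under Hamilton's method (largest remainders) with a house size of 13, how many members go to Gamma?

Standard divisor: 2377726 ÷ 13 = 182902.
Standard quotas: Gamma 4.9879, Eta 1.5910, Alpha 2.0709, Theta 1.6067, Zeta 2.7435.
Lower quotas: Gamma 4, Eta 1, Alpha 2, Theta 1, Zeta 2 (sum 10, leaving 3 seats).
Remainders in descending order: Gamma 0.9879, Zeta 0.7435, Theta 0.6067, Eta 0.5910, Alpha 0.0709.
Largest remainders: Gamma, Zeta, Theta receive the extra seats.
Gamma receives 5.

5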